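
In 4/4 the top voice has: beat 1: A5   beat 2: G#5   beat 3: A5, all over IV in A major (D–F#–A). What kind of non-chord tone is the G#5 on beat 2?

Lower neighbor tone.

The harmony at that moment is D major triad (D, F#, A); G#5 is not a chord tone.
It is approached by step down from A5 and left by step up to A5.
Step away and step back to the same note — a neighbor tone (lower neighbor).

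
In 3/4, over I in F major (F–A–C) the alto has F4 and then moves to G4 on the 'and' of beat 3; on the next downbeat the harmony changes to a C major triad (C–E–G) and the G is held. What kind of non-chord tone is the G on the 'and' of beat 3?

The harmony at that moment is F major triad (F, A, C); G4 is not a chord tone.
It is approached by step up from F4 and then sustained as the same pitch into the next harmony.
Arriving early and becoming a chord tone when the harmony changes — an anticipation.

Anticipation.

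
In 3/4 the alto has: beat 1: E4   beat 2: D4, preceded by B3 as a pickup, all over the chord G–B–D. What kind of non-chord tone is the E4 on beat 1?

Appoggiatura.

The harmony at that moment is G major triad (G, B, D); E4 is not a chord tone.
It is approached by leap up from B3 and left by step down to D4.
Leap in, step out, metrically accented — an appoggiatura.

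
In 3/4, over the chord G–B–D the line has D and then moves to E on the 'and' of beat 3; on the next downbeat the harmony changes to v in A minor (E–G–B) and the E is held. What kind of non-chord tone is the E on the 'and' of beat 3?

Anticipation.

The harmony at that moment is G major triad (G, B, D); E is not a chord tone.
It is approached by step up from D and then sustained as the same pitch into the next harmony.
Arriving early and becoming a chord tone when the harmony changes — an anticipation.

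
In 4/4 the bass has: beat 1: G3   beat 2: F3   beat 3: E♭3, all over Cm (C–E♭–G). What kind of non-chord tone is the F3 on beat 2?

Passing tone.

The harmony at that moment is C minor triad (C, E♭, G); F3 is not a chord tone.
It is approached by step down from G3 and left by step down to E♭3.
Step in, step out in the same direction — a passing tone.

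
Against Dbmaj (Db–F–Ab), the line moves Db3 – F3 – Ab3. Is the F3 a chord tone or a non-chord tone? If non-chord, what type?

Chord tone (the third of Db major triad).

Db major triad contains Db, F, Ab; F is the third, so it is a chord tone.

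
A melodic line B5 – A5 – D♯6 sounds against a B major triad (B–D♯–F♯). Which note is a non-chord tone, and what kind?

The harmony at that moment is B major triad (B, D♯, F♯); A5 is not a chord tone.
It is approached by step down from B5 and left by leap up to D♯6.
Step in, leap out — an escape tone.

A5 is an escape tone.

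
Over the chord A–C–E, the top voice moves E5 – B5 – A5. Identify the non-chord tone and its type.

B5 is an appoggiatura.

The harmony at that moment is A minor triad (A, C, E); B5 is not a chord tone.
It is approached by leap up from E5 and left by step down to A5.
Leap in, step out — an appoggiatura.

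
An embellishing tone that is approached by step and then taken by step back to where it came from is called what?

Approach: by step. Departure: by step in the opposite direction, back to the starting pitch.
Stepwise on both sides but reversing to return to the same chord tone — a neighbor tone. (Had it continued onward in the same direction it would be a passing tone instead.)

Neighbor tone.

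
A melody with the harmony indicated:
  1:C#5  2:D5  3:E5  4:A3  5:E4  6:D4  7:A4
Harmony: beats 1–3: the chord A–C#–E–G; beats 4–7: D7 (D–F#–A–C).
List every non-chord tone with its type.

D5 (beat 2) — passing tone; E4 (beat 5) — appoggiatura.

The harmony at that moment is A dominant seventh chord (A, C#, E, G); D5 is not a chord tone.
It is approached by step up from C#5 and left by step up to E5.
Step in, step out in the same direction — a passing tone.
The harmony at that moment is D dominant seventh chord (D, F#, A, C); E4 is not a chord tone.
It is approached by leap up from A3 and left by step down to D4.
Leap in, step out — an appoggiatura.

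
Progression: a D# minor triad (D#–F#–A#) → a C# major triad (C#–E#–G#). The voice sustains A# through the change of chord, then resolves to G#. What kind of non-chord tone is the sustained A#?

The harmony at that moment is C# major triad (C#, E#, G#); A# is not a chord tone.
It is held over (the same pitch as the preceding A#) and left by step down to G#.
Held over from the previous chord and resolving down by step — a suspension.

A# is a suspension.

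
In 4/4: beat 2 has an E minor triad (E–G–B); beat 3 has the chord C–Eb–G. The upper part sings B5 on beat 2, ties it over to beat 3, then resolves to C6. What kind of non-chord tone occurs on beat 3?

The harmony at that moment is C minor triad (C, Eb, G); B5 is not a chord tone.
It is held over (the same pitch as the preceding B5) and left by step up to C6.
Held over from the previous chord and resolving up by step — a retardation.

Retardation.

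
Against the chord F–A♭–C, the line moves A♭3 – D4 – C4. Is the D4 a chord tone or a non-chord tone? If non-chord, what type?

Non-chord tone — an appoggiatura.

The harmony at that moment is F minor triad (F, A♭, C); D4 is not a chord tone.
It is approached by leap up from A♭3 and left by step down to C4.
Leap in, step out — an appoggiatura.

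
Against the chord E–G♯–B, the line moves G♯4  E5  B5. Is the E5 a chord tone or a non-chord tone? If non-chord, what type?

Chord tone (the root of E major triad).

E major triad contains E, G♯, B; E is the root, so it is a chord tone.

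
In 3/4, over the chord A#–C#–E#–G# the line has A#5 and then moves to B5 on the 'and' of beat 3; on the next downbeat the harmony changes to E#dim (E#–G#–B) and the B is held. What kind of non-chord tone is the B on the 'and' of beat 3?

Anticipation.

The harmony at that moment is A# minor seventh chord (A#, C#, E#, G#); B5 is not a chord tone.
It is approached by step up from A#5 and then sustained as the same pitch into the next harmony.
Arriving early and becoming a chord tone when the harmony changes — an anticipation.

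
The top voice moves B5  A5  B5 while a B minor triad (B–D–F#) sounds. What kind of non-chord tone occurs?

The harmony at that moment is B minor triad (B, D, F#); A5 is not a chord tone.
It is approached by step down from B5 and left by step up to B5.
Step away and step back to the same note — a neighbor tone (lower neighbor).

A5 is a neighbor tone.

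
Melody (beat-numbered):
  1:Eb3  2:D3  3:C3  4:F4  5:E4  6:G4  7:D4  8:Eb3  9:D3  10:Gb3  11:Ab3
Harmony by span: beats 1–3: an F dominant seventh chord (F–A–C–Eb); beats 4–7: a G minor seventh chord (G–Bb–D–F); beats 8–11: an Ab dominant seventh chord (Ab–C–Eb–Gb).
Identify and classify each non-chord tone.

The harmony at that moment is F dominant seventh chord (F, A, C, Eb); D3 is not a chord tone.
It is approached by step down from Eb3 and left by step down to C3.
Step in, step out in the same direction — a passing tone.
The harmony at that moment is G minor seventh chord (G, Bb, D, F); E4 is not a chord tone.
It is approached by step down from F4 and left by leap up to G4.
Step in, leap out — an escape tone.
The harmony at that moment is Ab dominant seventh chord (Ab, C, Eb, Gb); D3 is not a chord tone.
It is approached by step down from Eb3 and left by leap up to Gb3.
Step in, leap out — an escape tone.

D3 (beat 2) — passing tone; E4 (beat 5) — escape tone; D3 (beat 9) — escape tone.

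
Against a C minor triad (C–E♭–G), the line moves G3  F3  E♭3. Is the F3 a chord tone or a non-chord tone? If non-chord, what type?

The harmony at that moment is C minor triad (C, E♭, G); F3 is not a chord tone.
It is approached by step down from G3 and left by step down to E♭3.
Step in, step out in the same direction — a passing tone.

Non-chord tone — a passing tone.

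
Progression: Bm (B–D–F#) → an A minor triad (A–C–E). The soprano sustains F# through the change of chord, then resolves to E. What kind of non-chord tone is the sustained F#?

The harmony at that moment is A minor triad (A, C, E); F# is not a chord tone.
It is held over (the same pitch as the preceding F#) and left by step down to E.
Held over from the previous chord and resolving down by step — a suspension.

F# is a suspension.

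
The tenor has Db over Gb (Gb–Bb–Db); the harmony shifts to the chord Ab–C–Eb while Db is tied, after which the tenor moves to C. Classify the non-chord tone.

Db is a suspension.

The harmony at that moment is Ab major triad (Ab, C, Eb); Db is not a chord tone.
It is held over (the same pitch as the preceding Db) and left by step down to C.
Held over from the previous chord and resolving down by step — a suspension.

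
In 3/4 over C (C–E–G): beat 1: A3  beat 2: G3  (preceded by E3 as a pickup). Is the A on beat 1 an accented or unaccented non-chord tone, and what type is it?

Accented appoggiatura.

The harmony at that moment is C major triad (C, E, G); A3 is not a chord tone.
It is approached by leap up from E3 and left by step down to G3.
Leap in, step out — an appoggiatura.
It falls on the downbeat, so it is accented.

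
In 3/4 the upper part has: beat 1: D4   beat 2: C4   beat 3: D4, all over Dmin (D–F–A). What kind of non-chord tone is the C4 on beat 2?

The harmony at that moment is D minor triad (D, F, A); C4 is not a chord tone.
It is approached by step down from D4 and left by step up to D4.
Step away and step back to the same note — a neighbor tone (lower neighbor).

Lower neighbor tone.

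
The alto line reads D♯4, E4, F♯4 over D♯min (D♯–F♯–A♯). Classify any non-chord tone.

The harmony at that moment is D♯ minor triad (D♯, F♯, A♯); E4 is not a chord tone.
It is approached by step up from D♯4 and left by step up to F♯4.
Step in, step out in the same direction — a passing tone.

E4 is a passing tone.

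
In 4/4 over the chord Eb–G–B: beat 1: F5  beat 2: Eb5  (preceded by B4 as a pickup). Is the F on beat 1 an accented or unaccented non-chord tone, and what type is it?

Accented appoggiatura.

The harmony at that moment is Eb augmented triad (Eb, G, B); F5 is not a chord tone.
It is approached by leap up from B4 and left by step down to Eb5.
Leap in, step out — an appoggiatura.
It falls on the downbeat, so it is accented.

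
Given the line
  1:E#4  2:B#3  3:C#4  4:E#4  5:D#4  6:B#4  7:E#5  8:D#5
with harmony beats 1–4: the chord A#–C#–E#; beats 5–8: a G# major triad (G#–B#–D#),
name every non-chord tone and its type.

The harmony at that moment is A# minor triad (A#, C#, E#); B#3 is not a chord tone.
It is approached by leap down from E#4 and left by step up to C#4.
Leap in, step out — an appoggiatura.
The harmony at that moment is G# major triad (G#, B#, D#); E#5 is not a chord tone.
It is approached by leap up from B#4 and left by step down to D#5.
Leap in, step out — an appoggiatura.

B#3 (beat 2) — appoggiatura; E#5 (beat 7) — appoggiatura.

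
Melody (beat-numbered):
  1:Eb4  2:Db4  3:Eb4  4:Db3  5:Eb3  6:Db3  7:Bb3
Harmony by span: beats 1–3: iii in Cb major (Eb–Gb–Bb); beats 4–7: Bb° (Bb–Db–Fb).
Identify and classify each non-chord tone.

Db4 (beat 2) — neighbor tone; Eb3 (beat 5) — neighbor tone.

The harmony at that moment is Eb minor triad (Eb, Gb, Bb); Db4 is not a chord tone.
It is approached by step down from Eb4 and left by step up to Eb4.
Step away and step back to the same note — a neighbor tone (lower neighbor).
The harmony at that moment is Bb diminished triad (Bb, Db, Fb); Eb3 is not a chord tone.
It is approached by step up from Db3 and left by step down to Db3.
Step away and step back to the same note — a neighbor tone (upper neighbor).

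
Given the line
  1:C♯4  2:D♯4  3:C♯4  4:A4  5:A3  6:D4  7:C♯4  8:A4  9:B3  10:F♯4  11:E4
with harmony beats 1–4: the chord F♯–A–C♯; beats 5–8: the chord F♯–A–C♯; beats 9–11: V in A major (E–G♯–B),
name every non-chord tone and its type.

The harmony at that moment is F♯ minor triad (F♯, A, C♯); D♯4 is not a chord tone.
It is approached by step up from C♯4 and left by step down to C♯4.
Step away and step back to the same note — a neighbor tone (upper neighbor).
The harmony at that moment is F♯ minor triad (F♯, A, C♯); D4 is not a chord tone.
It is approached by leap up from A3 and left by step down to C♯4.
Leap in, step out — an appoggiatura.
The harmony at that moment is E major triad (E, G♯, B); F♯4 is not a chord tone.
It is approached by leap up from B3 and left by step down to E4.
Leap in, step out — an appoggiatura.

D♯4 (beat 2) — neighbor tone; D4 (beat 6) — appoggiatura; F♯4 (beat 10) — appoggiatura.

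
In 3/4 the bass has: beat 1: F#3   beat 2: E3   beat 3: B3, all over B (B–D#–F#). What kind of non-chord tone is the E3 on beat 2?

The harmony at that moment is B major triad (B, D#, F#); E3 is not a chord tone.
It is approached by step down from F#3 and left by leap up to B3.
Step in, leap out, on a weak beat — an escape tone.

Escape tone.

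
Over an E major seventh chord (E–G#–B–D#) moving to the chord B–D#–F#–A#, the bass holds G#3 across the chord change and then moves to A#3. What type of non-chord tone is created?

The harmony at that moment is B major seventh chord (B, D#, F#, A#); G#3 is not a chord tone.
It is held over (the same pitch as the preceding G#3) and left by step up to A#3.
Held over from the previous chord and resolving up by step — a retardation.

G#3 is a retardation.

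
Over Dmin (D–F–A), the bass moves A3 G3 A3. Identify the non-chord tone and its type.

G3 is a neighbor tone.

The harmony at that moment is D minor triad (D, F, A); G3 is not a chord tone.
It is approached by step down from A3 and left by step up to A3.
Step away and step back to the same note — a neighbor tone (lower neighbor).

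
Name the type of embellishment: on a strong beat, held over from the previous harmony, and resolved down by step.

Approach: by preparation — the pitch is first a chord tone, then held (tied or repeated) while the harmony changes under it. Departure: down by step. Metric position: strong.
A prepared dissonance that resolves downward by step — a suspension. (The same figure resolving upward would be a retardation.)

Suspension.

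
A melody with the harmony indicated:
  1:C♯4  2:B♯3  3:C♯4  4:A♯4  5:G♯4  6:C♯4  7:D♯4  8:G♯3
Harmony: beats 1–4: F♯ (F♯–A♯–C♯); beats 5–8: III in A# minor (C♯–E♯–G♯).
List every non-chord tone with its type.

B♯3 (beat 2) — neighbor tone; D♯4 (beat 7) — escape tone.

The harmony at that moment is F♯ major triad (F♯, A♯, C♯); B♯3 is not a chord tone.
It is approached by step down from C♯4 and left by step up to C♯4.
Step away and step back to the same note — a neighbor tone (lower neighbor).
The harmony at that moment is C♯ major triad (C♯, E♯, G♯); D♯4 is not a chord tone.
It is approached by step up from C♯4 and left by leap down to G♯3.
Step in, leap out — an escape tone.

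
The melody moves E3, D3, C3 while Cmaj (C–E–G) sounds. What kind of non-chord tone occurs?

D3 is a passing tone.

The harmony at that moment is C major triad (C, E, G); D3 is not a chord tone.
It is approached by step down from E3 and left by step down to C3.
Step in, step out in the same direction — a passing tone.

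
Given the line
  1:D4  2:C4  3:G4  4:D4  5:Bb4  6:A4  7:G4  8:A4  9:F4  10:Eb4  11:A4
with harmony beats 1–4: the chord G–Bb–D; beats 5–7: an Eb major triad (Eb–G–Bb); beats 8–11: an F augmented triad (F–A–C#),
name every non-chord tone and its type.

C4 (beat 2) — escape tone; A4 (beat 6) — passing tone; Eb4 (beat 10) — escape tone.

The harmony at that moment is G minor triad (G, Bb, D); C4 is not a chord tone.
It is approached by step down from D4 and left by leap up to G4.
Step in, leap out — an escape tone.
The harmony at that moment is Eb major triad (Eb, G, Bb); A4 is not a chord tone.
It is approached by step down from Bb4 and left by step down to G4.
Step in, step out in the same direction — a passing tone.
The harmony at that moment is F augmented triad (F, A, C#); Eb4 is not a chord tone.
It is approached by step down from F4 and left by leap up to A4.
Step in, leap out — an escape tone.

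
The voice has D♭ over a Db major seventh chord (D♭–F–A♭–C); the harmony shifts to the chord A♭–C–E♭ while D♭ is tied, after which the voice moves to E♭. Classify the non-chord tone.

D♭ is a retardation.

The harmony at that moment is A♭ major triad (A♭, C, E♭); D♭ is not a chord tone.
It is held over (the same pitch as the preceding D♭) and left by step up to E♭.
Held over from the previous chord and resolving up by step — a retardation.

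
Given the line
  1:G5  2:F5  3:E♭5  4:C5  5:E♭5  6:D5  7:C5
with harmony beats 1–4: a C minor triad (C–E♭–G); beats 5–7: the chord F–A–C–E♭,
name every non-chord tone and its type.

F5 (beat 2) — passing tone; D5 (beat 6) — passing tone.

The harmony at that moment is C minor triad (C, E♭, G); F5 is not a chord tone.
It is approached by step down from G5 and left by step down to E♭5.
Step in, step out in the same direction — a passing tone.
The harmony at that moment is F dominant seventh chord (F, A, C, E♭); D5 is not a chord tone.
It is approached by step down from E♭5 and left by step down to C5.
Step in, step out in the same direction — a passing tone.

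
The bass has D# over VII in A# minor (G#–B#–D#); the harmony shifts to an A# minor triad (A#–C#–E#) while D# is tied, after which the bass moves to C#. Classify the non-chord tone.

D# is a suspension.

The harmony at that moment is A# minor triad (A#, C#, E#); D# is not a chord tone.
It is held over (the same pitch as the preceding D#) and left by step down to C#.
Held over from the previous chord and resolving down by step — a suspension.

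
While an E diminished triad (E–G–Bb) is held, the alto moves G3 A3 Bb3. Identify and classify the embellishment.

The harmony at that moment is E diminished triad (E, G, Bb); A3 is not a chord tone.
It is approached by step up from G3 and left by step up to Bb3.
Step in, step out in the same direction — a passing tone.

A3 is a passing tone.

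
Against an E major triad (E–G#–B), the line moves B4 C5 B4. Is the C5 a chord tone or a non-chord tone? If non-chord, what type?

The harmony at that moment is E major triad (E, G#, B); C5 is not a chord tone.
It is approached by step up from B4 and left by step down to B4.
Step away and step back to the same note — a neighbor tone (upper neighbor).

Non-chord tone — a neighbor tone.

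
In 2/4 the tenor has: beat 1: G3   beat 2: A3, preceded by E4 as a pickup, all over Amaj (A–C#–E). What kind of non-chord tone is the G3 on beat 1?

Appoggiatura.

The harmony at that moment is A major triad (A, C#, E); G3 is not a chord tone.
It is approached by leap down from E4 and left by step up to A3.
Leap in, step out, metrically accented — an appoggiatura.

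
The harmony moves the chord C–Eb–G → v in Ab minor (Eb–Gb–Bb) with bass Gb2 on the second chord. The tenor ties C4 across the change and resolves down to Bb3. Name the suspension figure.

At the second chord the bass is Gb2. The suspended C4 lies a fourth above the bass; after resolving down by step to Bb3, the interval above the bass becomes a third.
Suspension figures are named by those two intervals: 4–3.

4–3 suspension.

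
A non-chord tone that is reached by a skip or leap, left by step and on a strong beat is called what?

Appoggiatura.

Approach: by leap. Departure: by step. Metric position: strong.
Leap in, step out, in a metrically strong position — an appoggiatura. (It is the mirror image of the escape tone, which steps in and leaps out from a weak position.)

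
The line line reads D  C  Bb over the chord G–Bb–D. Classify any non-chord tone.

The harmony at that moment is G minor triad (G, Bb, D); C is not a chord tone.
It is approached by step down from D and left by step down to Bb.
Step in, step out in the same direction — a passing tone.

C is a passing tone.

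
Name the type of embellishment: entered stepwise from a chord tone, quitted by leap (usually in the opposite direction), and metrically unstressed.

Approach: by step. Departure: by leap. Metric position: weak.
Step in, leap out, from a weak position — an escape tone (échappée). (It is the mirror image of the appoggiatura, which leaps in and steps out on a strong beat.)

Escape tone.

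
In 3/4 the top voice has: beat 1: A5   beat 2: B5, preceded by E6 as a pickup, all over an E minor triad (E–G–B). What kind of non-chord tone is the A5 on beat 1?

The harmony at that moment is E minor triad (E, G, B); A5 is not a chord tone.
It is approached by leap down from E6 and left by step up to B5.
Leap in, step out, metrically accented — an appoggiatura.

Appoggiatura.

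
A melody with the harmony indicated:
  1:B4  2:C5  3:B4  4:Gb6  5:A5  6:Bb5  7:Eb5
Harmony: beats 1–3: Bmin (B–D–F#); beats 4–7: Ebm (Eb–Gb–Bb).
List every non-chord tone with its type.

The harmony at that moment is B minor triad (B, D, F#); C5 is not a chord tone.
It is approached by step up from B4 and left by step down to B4.
Step away and step back to the same note — a neighbor tone (upper neighbor).
The harmony at that moment is Eb minor triad (Eb, Gb, Bb); A5 is not a chord tone.
It is approached by leap down from Gb6 and left by step up to Bb5.
Leap in, step out — an appoggiatura.

C5 (beat 2) — neighbor tone; A5 (beat 5) — appoggiatura.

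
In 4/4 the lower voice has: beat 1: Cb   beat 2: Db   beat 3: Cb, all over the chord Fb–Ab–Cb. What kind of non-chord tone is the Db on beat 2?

Upper neighbor tone.

The harmony at that moment is Fb major triad (Fb, Ab, Cb); Db is not a chord tone.
It is approached by step up from Cb and left by step down to Cb.
Step away and step back to the same note — a neighbor tone (upper neighbor).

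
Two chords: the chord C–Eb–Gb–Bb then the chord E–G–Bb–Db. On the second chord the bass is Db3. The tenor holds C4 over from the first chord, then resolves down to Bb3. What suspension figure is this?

7–6 suspension.

At the second chord the bass is Db3. The suspended C4 lies a seventh above the bass; after resolving down by step to Bb3, the interval above the bass becomes a sixth.
Suspension figures are named by those two intervals: 7–6.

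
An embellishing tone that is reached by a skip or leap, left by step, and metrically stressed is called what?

Appoggiatura.

Approach: by leap. Departure: by step. Metric position: strong.
Leap in, step out, in a metrically strong position — an appoggiatura. (It is the mirror image of the escape tone, which steps in and leaps out from a weak position.)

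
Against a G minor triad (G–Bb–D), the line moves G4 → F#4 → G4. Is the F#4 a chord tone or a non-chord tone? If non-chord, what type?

The harmony at that moment is G minor triad (G, Bb, D); F#4 is not a chord tone.
It is approached by step down from G4 and left by step up to G4.
Step away and step back to the same note — a neighbor tone (lower neighbor).

Non-chord tone — a neighbor tone.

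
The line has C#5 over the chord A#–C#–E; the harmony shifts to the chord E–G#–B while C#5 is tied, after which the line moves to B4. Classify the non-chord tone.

The harmony at that moment is E major triad (E, G#, B); C#5 is not a chord tone.
It is held over (the same pitch as the preceding C#5) and left by step down to B4.
Held over from the previous chord and resolving down by step — a suspension.

C#5 is a suspension.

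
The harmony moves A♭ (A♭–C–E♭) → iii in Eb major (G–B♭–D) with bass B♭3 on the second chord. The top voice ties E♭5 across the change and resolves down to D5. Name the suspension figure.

At the second chord the bass is B♭3. The suspended E♭5 lies a fourth above the bass; after resolving down by step to D5, the interval above the bass becomes a third.
Suspension figures are named by those two intervals: 4–3.

4–3 suspension.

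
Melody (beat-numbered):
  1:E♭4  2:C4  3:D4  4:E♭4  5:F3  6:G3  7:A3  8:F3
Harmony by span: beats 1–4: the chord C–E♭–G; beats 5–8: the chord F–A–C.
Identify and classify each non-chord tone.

The harmony at that moment is C minor triad (C, E♭, G); D4 is not a chord tone.
It is approached by step up from C4 and left by step up to E♭4.
Step in, step out in the same direction — a passing tone.
The harmony at that moment is F major triad (F, A, C); G3 is not a chord tone.
It is approached by step up from F3 and left by step up to A3.
Step in, step out in the same direction — a passing tone.

D4 (beat 3) — passing tone; G3 (beat 6) — passing tone.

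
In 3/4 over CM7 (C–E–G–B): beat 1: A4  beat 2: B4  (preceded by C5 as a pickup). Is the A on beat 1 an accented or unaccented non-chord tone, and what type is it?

The harmony at that moment is C major seventh chord (C, E, G, B); A4 is not a chord tone.
It is approached by leap down from C5 and left by step up to B4.
Leap in, step out — an appoggiatura.
It falls on the downbeat, so it is accented.

Accented appoggiatura.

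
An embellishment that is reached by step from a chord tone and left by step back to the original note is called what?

Approach: by step. Departure: by step in the opposite direction, back to the starting pitch.
Stepwise on both sides but reversing to return to the same chord tone — a neighbor tone. (Had it continued onward in the same direction it would be a passing tone instead.)

Neighbor tone.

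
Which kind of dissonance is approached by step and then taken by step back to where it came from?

Neighbor tone.

Approach: by step. Departure: by step in the opposite direction, back to the starting pitch.
Stepwise on both sides but reversing to return to the same chord tone — a neighbor tone. (Had it continued onward in the same direction it would be a passing tone instead.)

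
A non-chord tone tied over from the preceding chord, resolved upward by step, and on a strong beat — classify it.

Retardation.

Approach: by preparation — the pitch is first a chord tone, then held (tied or repeated) while the harmony changes under it. Departure: up by step. Metric position: strong.
A prepared dissonance that resolves upward by step — a retardation. (The same figure resolving downward would be a suspension.)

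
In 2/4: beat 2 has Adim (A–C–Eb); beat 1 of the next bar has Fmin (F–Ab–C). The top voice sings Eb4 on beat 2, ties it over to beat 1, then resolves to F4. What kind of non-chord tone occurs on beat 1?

The harmony at that moment is F minor triad (F, Ab, C); Eb4 is not a chord tone.
It is held over (the same pitch as the preceding Eb4) and left by step up to F4.
Held over from the previous chord and resolving up by step — a retardation.

Retardation.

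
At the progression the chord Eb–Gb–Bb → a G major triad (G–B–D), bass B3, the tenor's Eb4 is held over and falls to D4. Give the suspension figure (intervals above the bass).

4–3 suspension.

At the second chord the bass is B3. The suspended Eb4 lies a fourth above the bass; after resolving down by step to D4, the interval above the bass becomes a third.
Suspension figures are named by those two intervals: 4–3.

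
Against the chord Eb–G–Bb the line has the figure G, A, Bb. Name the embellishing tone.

The harmony at that moment is Eb major triad (Eb, G, Bb); A is not a chord tone.
It is approached by step up from G and left by step up to Bb.
Step in, step out in the same direction — a passing tone.

A is a passing tone.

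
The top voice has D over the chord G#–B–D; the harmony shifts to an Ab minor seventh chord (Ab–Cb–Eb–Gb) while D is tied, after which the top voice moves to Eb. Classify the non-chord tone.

The harmony at that moment is Ab minor seventh chord (Ab, Cb, Eb, Gb); D is not a chord tone.
It is held over (the same pitch as the preceding D) and left by step up to Eb.
Held over from the previous chord and resolving up by step — a retardation.

D is a retardation.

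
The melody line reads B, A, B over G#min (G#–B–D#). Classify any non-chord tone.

A is a neighbor tone.

The harmony at that moment is G# minor triad (G#, B, D#); A is not a chord tone.
It is approached by step down from B and left by step up to B.
Step away and step back to the same note — a neighbor tone (lower neighbor).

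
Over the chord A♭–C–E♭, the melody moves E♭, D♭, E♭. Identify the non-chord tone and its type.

The harmony at that moment is A♭ major triad (A♭, C, E♭); D♭ is not a chord tone.
It is approached by step down from E♭ and left by step up to E♭.
Step away and step back to the same note — a neighbor tone (lower neighbor).

D♭ is a neighbor tone.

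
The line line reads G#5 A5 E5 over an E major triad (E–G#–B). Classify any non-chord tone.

A5 is an escape tone.

The harmony at that moment is E major triad (E, G#, B); A5 is not a chord tone.
It is approached by step up from G#5 and left by leap down to E5.
Step in, leap out — an escape tone.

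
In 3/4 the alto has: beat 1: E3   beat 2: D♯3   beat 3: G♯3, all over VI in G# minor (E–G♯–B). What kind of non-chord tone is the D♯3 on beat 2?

Escape tone.

The harmony at that moment is E major triad (E, G♯, B); D♯3 is not a chord tone.
It is approached by step down from E3 and left by leap up to G♯3.
Step in, leap out, on a weak beat — an escape tone.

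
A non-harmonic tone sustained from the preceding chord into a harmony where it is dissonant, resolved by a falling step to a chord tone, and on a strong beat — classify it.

Approach: by preparation — the pitch is first a chord tone, then held (tied or repeated) while the harmony changes under it. Departure: down by step. Metric position: strong.
A prepared dissonance that resolves downward by step — a suspension. (The same figure resolving upward would be a retardation.)

Suspension.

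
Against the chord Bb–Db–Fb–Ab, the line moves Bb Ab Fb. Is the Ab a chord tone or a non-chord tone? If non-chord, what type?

Chord tone (the seventh of Bb half-diminished seventh chord).

Bb half-diminished seventh chord contains Bb, Db, Fb, Ab; Ab is the seventh, so it is a chord tone.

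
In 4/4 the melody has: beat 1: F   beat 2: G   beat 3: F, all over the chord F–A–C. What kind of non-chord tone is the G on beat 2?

The harmony at that moment is F major triad (F, A, C); G is not a chord tone.
It is approached by step up from F and left by step down to F.
Step away and step back to the same note — a neighbor tone (upper neighbor).

Upper neighbor tone.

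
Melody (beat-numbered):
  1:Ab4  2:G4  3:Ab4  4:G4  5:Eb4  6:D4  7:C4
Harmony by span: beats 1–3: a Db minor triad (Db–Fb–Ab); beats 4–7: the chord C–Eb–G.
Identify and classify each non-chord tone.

The harmony at that moment is Db minor triad (Db, Fb, Ab); G4 is not a chord tone.
It is approached by step down from Ab4 and left by step up to Ab4.
Step away and step back to the same note — a neighbor tone (lower neighbor).
The harmony at that moment is C minor triad (C, Eb, G); D4 is not a chord tone.
It is approached by step down from Eb4 and left by step down to C4.
Step in, step out in the same direction — a passing tone.

G4 (beat 2) — neighbor tone; D4 (beat 6) — passing tone.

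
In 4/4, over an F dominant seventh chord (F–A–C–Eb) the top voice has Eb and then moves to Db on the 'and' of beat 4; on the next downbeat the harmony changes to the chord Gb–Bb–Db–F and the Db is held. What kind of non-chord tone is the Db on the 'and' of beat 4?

Anticipation.

The harmony at that moment is F dominant seventh chord (F, A, C, Eb); Db is not a chord tone.
It is approached by step down from Eb and then sustained as the same pitch into the next harmony.
Arriving early and becoming a chord tone when the harmony changes — an anticipation.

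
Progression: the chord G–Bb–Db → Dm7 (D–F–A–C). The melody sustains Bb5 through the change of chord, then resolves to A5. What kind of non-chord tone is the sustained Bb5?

Bb5 is a suspension.

The harmony at that moment is D minor seventh chord (D, F, A, C); Bb5 is not a chord tone.
It is held over (the same pitch as the preceding Bb5) and left by step down to A5.
Held over from the previous chord and resolving down by step — a suspension.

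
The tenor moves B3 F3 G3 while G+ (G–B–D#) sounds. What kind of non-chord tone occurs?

F3 is an appoggiatura.

The harmony at that moment is G augmented triad (G, B, D#); F3 is not a chord tone.
It is approached by leap down from B3 and left by step up to G3.
Leap in, step out — an appoggiatura.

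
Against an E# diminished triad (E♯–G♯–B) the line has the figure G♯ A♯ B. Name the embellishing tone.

A♯ is a passing tone.

The harmony at that moment is E♯ diminished triad (E♯, G♯, B); A♯ is not a chord tone.
It is approached by step up from G♯ and left by step up to B.
Step in, step out in the same direction — a passing tone.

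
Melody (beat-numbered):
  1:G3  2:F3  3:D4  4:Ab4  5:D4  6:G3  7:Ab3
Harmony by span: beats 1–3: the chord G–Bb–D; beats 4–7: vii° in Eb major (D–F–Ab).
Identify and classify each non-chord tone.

F3 (beat 2) — escape tone; G3 (beat 6) — appoggiatura.

The harmony at that moment is G minor triad (G, Bb, D); F3 is not a chord tone.
It is approached by step down from G3 and left by leap up to D4.
Step in, leap out — an escape tone.
The harmony at that moment is D diminished triad (D, F, Ab); G3 is not a chord tone.
It is approached by leap down from D4 and left by step up to Ab3.
Leap in, step out — an appoggiatura.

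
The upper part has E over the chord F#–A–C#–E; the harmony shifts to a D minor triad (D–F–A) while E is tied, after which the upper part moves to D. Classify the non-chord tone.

The harmony at that moment is D minor triad (D, F, A); E is not a chord tone.
It is held over (the same pitch as the preceding E) and left by step down to D.
Held over from the previous chord and resolving down by step — a suspension.

E is a suspension.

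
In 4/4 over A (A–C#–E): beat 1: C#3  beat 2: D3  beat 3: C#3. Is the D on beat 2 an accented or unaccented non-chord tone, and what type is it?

The harmony at that moment is A major triad (A, C#, E); D3 is not a chord tone.
It is approached by step up from C#3 and left by step down to C#3.
Step away and step back to the same note — a neighbor tone (upper neighbor).
It falls on a weak beat, so it is unaccented.

Unaccented neighbor tone.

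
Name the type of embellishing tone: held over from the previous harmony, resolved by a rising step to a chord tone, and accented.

Retardation.

Approach: by preparation — the pitch is first a chord tone, then held (tied or repeated) while the harmony changes under it. Departure: up by step. Metric position: strong.
A prepared dissonance that resolves upward by step — a retardation. (The same figure resolving downward would be a suspension.)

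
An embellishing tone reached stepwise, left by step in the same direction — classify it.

Approach: by step. Departure: by step, continuing in the same direction.
Stepwise on both sides with no change of direction means the note fills in the space between two different chord tones — a passing tone. (Had it turned back to its starting note it would be a neighbor tone instead.)

Passing tone.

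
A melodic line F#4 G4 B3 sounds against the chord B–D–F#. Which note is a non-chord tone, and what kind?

G4 is an escape tone.

The harmony at that moment is B minor triad (B, D, F#); G4 is not a chord tone.
It is approached by step up from F#4 and left by leap down to B3.
Step in, leap out — an escape tone.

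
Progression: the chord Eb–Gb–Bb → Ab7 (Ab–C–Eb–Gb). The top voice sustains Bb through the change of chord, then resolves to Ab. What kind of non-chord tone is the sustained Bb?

The harmony at that moment is Ab dominant seventh chord (Ab, C, Eb, Gb); Bb is not a chord tone.
It is held over (the same pitch as the preceding Bb) and left by step down to Ab.
Held over from the previous chord and resolving down by step — a suspension.

Bb is a suspension.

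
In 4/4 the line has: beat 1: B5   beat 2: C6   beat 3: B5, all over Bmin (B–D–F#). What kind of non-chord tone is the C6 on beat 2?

The harmony at that moment is B minor triad (B, D, F#); C6 is not a chord tone.
It is approached by step up from B5 and left by step down to B5.
Step away and step back to the same note — a neighbor tone (upper neighbor).

Upper neighbor tone.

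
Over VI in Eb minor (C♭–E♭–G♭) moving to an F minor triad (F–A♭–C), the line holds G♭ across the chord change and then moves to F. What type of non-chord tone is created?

G♭ is a suspension.

The harmony at that moment is F minor triad (F, A♭, C); G♭ is not a chord tone.
It is held over (the same pitch as the preceding G♭) and left by step down to F.
Held over from the previous chord and resolving down by step — a suspension.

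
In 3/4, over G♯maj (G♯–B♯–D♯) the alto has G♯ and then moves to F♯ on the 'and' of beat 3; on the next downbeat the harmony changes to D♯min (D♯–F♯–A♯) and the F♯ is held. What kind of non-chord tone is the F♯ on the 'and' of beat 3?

The harmony at that moment is G♯ major triad (G♯, B♯, D♯); F♯ is not a chord tone.
It is approached by step down from G♯ and then sustained as the same pitch into the next harmony.
Arriving early and becoming a chord tone when the harmony changes — an anticipation.

Anticipation.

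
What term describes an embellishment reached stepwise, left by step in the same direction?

Passing tone.

Approach: by step. Departure: by step, continuing in the same direction.
Stepwise on both sides with no change of direction means the note fills in the space between two different chord tones — a passing tone. (Had it turned back to its starting note it would be a neighbor tone instead.)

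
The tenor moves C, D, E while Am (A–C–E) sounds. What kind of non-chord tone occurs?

D is a passing tone.

The harmony at that moment is A minor triad (A, C, E); D is not a chord tone.
It is approached by step up from C and left by step up to E.
Step in, step out in the same direction — a passing tone.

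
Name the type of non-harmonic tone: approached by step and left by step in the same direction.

Passing tone.

Approach: by step. Departure: by step, continuing in the same direction.
Stepwise on both sides with no change of direction means the note fills in the space between two different chord tones — a passing tone. (Had it turned back to its starting note it would be a neighbor tone instead.)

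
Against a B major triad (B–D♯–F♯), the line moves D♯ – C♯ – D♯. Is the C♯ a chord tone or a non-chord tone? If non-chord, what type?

The harmony at that moment is B major triad (B, D♯, F♯); C♯ is not a chord tone.
It is approached by step down from D♯ and left by step up to D♯.
Step away and step back to the same note — a neighbor tone (lower neighbor).

Non-chord tone — a neighbor tone.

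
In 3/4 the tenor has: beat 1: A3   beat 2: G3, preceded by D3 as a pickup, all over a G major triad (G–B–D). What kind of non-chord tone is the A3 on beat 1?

Appoggiatura.

The harmony at that moment is G major triad (G, B, D); A3 is not a chord tone.
It is approached by leap up from D3 and left by step down to G3.
Leap in, step out, metrically accented — an appoggiatura.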